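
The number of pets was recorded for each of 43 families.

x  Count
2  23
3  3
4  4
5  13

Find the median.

Cumulative frequencies: 23, 26, 30, 43
n = 43, so the median is the value in position (n+1)/2 = 22.
Position 22 falls at value 2.

2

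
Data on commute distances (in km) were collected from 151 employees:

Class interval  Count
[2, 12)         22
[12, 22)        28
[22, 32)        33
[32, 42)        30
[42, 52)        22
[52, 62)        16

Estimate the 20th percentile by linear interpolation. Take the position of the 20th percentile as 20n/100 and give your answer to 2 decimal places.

14.93

Cumulative frequencies: 22, 50, 83, 113, 135, 151
n = 151; position = 20n/100 = 30.2.
This falls in the class [12, 22): L = 12, F = 22, f = 28, h = 10.
20th percentile ≈ 12 + ((30.2 − 22) / 28) × 10 = 14.9286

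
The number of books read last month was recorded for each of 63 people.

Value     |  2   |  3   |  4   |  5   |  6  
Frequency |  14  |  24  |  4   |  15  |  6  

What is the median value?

3

Cumulative frequencies: 14, 38, 42, 57, 63
n = 63, so the median is the value in position (n+1)/2 = 32.
Position 32 falls at value 3.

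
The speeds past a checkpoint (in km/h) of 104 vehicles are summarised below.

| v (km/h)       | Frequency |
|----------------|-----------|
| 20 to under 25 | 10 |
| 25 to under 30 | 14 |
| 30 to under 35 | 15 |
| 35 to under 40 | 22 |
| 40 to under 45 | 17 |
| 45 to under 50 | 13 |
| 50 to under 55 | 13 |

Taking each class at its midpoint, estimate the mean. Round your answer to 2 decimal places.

Midpoints: 22.5, 27.5, 32.5, 37.5, 42.5, 47.5, 52.5
Σfm = 10×22.5 + 14×27.5 + 15×32.5 + 22×37.5 + 17×42.5 + 13×47.5 + 13×52.5 = 3945
n = Σf = 104
Mean = 3945 / 104 = 37.9327

37.93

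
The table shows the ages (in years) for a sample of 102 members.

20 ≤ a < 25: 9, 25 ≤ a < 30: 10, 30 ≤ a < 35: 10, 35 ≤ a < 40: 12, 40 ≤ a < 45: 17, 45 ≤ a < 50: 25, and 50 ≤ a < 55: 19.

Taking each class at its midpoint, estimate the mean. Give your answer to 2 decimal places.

40.78

Midpoints: 22.5, 27.5, 32.5, 37.5, 42.5, 47.5, 52.5
Σfm = 9×22.5 + 10×27.5 + 10×32.5 + 12×37.5 + 17×42.5 + 25×47.5 + 19×52.5 = 4160
n = Σf = 102
Mean = 4160 / 102 = 40.7843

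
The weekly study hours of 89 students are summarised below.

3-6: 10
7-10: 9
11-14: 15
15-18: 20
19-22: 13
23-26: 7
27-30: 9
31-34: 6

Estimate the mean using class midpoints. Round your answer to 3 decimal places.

17.174

Midpoints: 4.5, 8.5, 12.5, 16.5, 20.5, 24.5, 28.5, 32.5
Σfm = 10×4.5 + 9×8.5 + 15×12.5 + 20×16.5 + 13×20.5 + 7×24.5 + 9×28.5 + 6×32.5 = 1528.5
n = Σf = 89
Mean = 1528.5 / 89 = 17.1742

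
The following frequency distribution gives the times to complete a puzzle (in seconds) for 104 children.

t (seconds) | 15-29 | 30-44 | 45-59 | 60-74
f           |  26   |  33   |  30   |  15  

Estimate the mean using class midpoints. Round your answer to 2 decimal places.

Midpoints: 22, 37, 52, 67
Σfm = 26×22 + 33×37 + 30×52 + 15×67 = 4358
n = Σf = 104
Mean = 4358 / 104 = 41.9038

41.90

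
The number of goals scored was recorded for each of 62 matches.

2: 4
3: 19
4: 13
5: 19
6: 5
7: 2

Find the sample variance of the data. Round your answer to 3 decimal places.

1.491

Values: 2, 3, 4, 5, 6, 7
n = 62, Σfx = 256, mean = 4.1290
Σfx² = 1148
Σf(x − x̄)² = Σfx² − (Σfx)²/n = 1148 − 256²/62 = 90.9677
Sample variance = 90.9677 / 61 = 1.4913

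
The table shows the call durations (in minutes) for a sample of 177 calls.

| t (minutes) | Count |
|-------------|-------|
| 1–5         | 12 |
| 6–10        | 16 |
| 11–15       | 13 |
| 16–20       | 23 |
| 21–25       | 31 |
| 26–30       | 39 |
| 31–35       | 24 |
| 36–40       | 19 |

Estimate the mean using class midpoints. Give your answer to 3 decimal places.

Midpoints: 3, 8, 13, 18, 23, 28, 33, 38
Σfm = 12×3 + 16×8 + 13×13 + 23×18 + 31×23 + 39×28 + 24×33 + 19×38 = 4066
n = Σf = 177
Mean = 4066 / 177 = 22.9718

22.972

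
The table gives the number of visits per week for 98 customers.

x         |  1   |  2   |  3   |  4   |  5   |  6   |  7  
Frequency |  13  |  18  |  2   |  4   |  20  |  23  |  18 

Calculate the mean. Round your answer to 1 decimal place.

Values: 1, 2, 3, 4, 5, 6, 7
Σfx = 13×1 + 18×2 + 2×3 + 4×4 + 20×5 + 23×6 + 18×7 = 435
n = Σf = 98
Mean = 435 / 98 = 4.4388

4.4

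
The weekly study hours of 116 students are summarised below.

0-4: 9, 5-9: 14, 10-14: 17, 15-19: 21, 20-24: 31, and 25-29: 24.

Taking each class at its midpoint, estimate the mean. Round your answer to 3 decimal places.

Midpoints: 2, 7, 12, 17, 22, 27
Σfm = 9×2 + 14×7 + 17×12 + 21×17 + 31×22 + 24×27 = 2007
n = Σf = 116
Mean = 2007 / 116 = 17.3017

17.302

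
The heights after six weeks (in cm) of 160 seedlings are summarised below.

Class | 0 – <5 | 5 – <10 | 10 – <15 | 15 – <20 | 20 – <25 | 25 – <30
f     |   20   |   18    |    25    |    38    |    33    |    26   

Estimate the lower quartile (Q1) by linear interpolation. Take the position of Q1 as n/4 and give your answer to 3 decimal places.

10.400

Cumulative frequencies: 20, 38, 63, 101, 134, 160
n = 160; position = n/4 = 40.
This falls in the class 10 – <15: L = 10, F = 38, f = 25, h = 5.
Lower quartile ≈ 10 + ((40 − 38) / 25) × 5 = 10.4000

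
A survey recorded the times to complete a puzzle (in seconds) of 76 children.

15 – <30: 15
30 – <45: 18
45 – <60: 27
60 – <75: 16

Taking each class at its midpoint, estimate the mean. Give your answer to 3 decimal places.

46.184

Midpoints: 22.5, 37.5, 52.5, 67.5
Σfm = 15×22.5 + 18×37.5 + 27×52.5 + 16×67.5 = 3510
n = Σf = 76
Mean = 3510 / 76 = 46.1842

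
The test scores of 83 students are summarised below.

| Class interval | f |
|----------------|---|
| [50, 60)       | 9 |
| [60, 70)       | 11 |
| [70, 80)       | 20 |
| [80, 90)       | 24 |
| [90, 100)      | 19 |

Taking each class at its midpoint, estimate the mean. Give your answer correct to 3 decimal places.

Midpoints: 55, 65, 75, 85, 95
Σfm = 9×55 + 11×65 + 20×75 + 24×85 + 19×95 = 6555
n = Σf = 83
Mean = 6555 / 83 = 78.9759

78.976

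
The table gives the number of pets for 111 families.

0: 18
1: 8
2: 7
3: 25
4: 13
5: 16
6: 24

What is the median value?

Cumulative frequencies: 18, 26, 33, 58, 71, 87, 111
n = 111, so the median is the value in position (n+1)/2 = 56.
Position 56 falls at value 3.

3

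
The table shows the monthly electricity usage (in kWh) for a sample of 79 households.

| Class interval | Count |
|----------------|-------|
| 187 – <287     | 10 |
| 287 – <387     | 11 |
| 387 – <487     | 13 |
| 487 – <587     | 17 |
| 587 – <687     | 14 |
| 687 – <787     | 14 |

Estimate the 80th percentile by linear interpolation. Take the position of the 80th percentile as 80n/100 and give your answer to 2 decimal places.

Cumulative frequencies: 10, 21, 34, 51, 65, 79
n = 79; position = 80n/100 = 63.2.
This falls in the class 587 – <687: L = 587, F = 51, f = 14, h = 100.
80th percentile ≈ 587 + ((63.2 − 51) / 14) × 100 = 674.1429

674.14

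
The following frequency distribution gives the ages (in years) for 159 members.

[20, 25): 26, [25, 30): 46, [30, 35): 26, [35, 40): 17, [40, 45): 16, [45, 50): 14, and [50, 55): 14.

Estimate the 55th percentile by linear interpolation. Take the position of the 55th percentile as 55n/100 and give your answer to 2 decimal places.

32.97

Cumulative frequencies: 26, 72, 98, 115, 131, 145, 159
n = 159; position = 55n/100 = 87.45.
This falls in the class [30, 35): L = 30, F = 72, f = 26, h = 5.
55th percentile ≈ 30 + ((87.45 − 72) / 26) × 5 = 32.9712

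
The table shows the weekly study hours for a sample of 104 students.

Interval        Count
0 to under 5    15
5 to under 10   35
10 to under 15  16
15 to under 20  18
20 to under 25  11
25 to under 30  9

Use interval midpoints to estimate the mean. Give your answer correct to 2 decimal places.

Midpoints: 2.5, 7.5, 12.5, 17.5, 22.5, 27.5
Σfm = 15×2.5 + 35×7.5 + 16×12.5 + 18×17.5 + 11×22.5 + 9×27.5 = 1310
n = Σf = 104
Mean = 1310 / 104 = 12.5962

12.60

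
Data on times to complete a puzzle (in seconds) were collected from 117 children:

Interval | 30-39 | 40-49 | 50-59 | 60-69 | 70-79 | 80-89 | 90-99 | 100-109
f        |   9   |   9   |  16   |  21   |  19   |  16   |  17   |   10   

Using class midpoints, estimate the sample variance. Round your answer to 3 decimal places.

407.692

Midpoints: 34.5, 44.5, 54.5, 64.5, 74.5, 84.5, 94.5, 104.5
n = 117, Σfm = 8356.5, mean = 71.4231
Σfm² = 644139.25
Σf(m − x̄)² = Σfm² − (Σfm)²/n = 644139.25 − 8356.5²/117 = 47292.3077
Sample variance = 47292.3077 / 116 = 407.6923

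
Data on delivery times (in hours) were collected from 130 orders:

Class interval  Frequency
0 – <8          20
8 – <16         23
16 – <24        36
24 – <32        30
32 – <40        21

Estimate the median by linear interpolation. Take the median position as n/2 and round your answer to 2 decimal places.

Cumulative frequencies: 20, 43, 79, 109, 130
n = 130; position = n/2 = 65.
This falls in the class 16 – <24: L = 16, F = 43, f = 36, h = 8.
Median ≈ 16 + ((65 − 43) / 36) × 8 = 20.8889

20.89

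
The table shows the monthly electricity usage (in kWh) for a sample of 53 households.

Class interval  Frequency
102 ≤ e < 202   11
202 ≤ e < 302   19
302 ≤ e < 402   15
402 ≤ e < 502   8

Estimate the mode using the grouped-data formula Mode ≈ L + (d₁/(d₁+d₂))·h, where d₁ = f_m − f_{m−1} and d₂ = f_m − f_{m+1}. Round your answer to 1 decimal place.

Modal class: 202 ≤ e < 302 (highest frequency 19).
d₁ = 19 − 11 = 8, d₂ = 19 − 15 = 4
Mode ≈ 202 + (8/(8+4)) × 100 = 202 + 66.6667 = 268.6667

268.7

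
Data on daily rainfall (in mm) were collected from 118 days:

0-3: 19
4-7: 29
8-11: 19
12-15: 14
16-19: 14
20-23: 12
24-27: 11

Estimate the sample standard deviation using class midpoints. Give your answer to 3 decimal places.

Midpoints: 1.5, 5.5, 9.5, 13.5, 17.5, 21.5, 25.5
n = 118, Σfm = 1341, mean = 11.3644
Σfm² = 22173.5
Σf(m − x̄)² = Σfm² − (Σfm)²/n = 22173.5 − 1341²/118 = 6933.8305
Sample variance = 6933.8305 / 117 = 59.2635
Standard deviation = √59.2635 = 7.6983

7.698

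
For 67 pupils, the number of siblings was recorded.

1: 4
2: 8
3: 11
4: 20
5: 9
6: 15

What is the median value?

Cumulative frequencies: 4, 12, 23, 43, 52, 67
n = 67, so the median is the value in position (n+1)/2 = 34.
Position 34 falls at value 4.

4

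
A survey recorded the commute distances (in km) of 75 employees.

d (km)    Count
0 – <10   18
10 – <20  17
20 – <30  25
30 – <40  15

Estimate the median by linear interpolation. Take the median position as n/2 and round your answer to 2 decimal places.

Cumulative frequencies: 18, 35, 60, 75
n = 75; position = n/2 = 37.5.
This falls in the class 20 – <30: L = 20, F = 35, f = 25, h = 10.
Median ≈ 20 + ((37.5 − 35) / 25) × 10 = 21.0000

21.00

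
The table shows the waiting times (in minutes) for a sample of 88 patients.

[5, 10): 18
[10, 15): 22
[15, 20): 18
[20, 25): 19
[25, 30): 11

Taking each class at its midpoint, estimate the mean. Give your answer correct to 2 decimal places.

16.53

Midpoints: 7.5, 12.5, 17.5, 22.5, 27.5
Σfm = 18×7.5 + 22×12.5 + 18×17.5 + 19×22.5 + 11×27.5 = 1455
n = Σf = 88
Mean = 1455 / 88 = 16.5341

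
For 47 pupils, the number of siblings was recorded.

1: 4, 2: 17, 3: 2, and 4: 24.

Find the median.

4

Cumulative frequencies: 4, 21, 23, 47
n = 47, so the median is the value in position (n+1)/2 = 24.
Position 24 falls at value 4.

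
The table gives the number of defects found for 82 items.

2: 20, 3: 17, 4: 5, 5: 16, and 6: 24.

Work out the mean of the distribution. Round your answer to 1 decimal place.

4.1

Values: 2, 3, 4, 5, 6
Σfx = 20×2 + 17×3 + 5×4 + 16×5 + 24×6 = 335
n = Σf = 82
Mean = 335 / 82 = 4.0854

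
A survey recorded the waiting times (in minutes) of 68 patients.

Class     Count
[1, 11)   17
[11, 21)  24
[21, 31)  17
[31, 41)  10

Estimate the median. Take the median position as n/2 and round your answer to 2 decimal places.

Cumulative frequencies: 17, 41, 58, 68
n = 68; position = n/2 = 34.
This falls in the class [11, 21): L = 11, F = 17, f = 24, h = 10.
Median ≈ 11 + ((34 − 17) / 24) × 10 = 18.0833

18.08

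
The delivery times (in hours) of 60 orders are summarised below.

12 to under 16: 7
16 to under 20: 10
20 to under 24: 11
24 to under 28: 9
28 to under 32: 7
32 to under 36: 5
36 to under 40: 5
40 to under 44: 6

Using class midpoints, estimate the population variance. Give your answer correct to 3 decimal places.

75.129

Midpoints: 14, 18, 22, 26, 30, 34, 38, 42
n = 60, Σfm = 1576, mean = 26.2667
Σfm² = 45904
Σf(m − x̄)² = Σfm² − (Σfm)²/n = 45904 − 1576²/60 = 4507.7333
Population variance = 4507.7333 / 60 = 75.1289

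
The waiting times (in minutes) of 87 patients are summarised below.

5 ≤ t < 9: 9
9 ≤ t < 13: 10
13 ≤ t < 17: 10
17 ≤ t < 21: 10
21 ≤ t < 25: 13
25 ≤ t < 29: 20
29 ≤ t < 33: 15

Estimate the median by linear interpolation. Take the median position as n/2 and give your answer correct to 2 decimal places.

Cumulative frequencies: 9, 19, 29, 39, 52, 72, 87
n = 87; position = n/2 = 43.5.
This falls in the class 21 ≤ t < 25: L = 21, F = 39, f = 13, h = 4.
Median ≈ 21 + ((43.5 − 39) / 13) × 4 = 22.3846

22.38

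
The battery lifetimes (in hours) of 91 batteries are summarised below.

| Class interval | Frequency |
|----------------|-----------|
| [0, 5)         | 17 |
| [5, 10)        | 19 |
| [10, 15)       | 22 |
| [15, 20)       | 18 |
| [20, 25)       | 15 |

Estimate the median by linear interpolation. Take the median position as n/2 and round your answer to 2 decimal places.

Cumulative frequencies: 17, 36, 58, 76, 91
n = 91; position = n/2 = 45.5.
This falls in the class [10, 15): L = 10, F = 36, f = 22, h = 5.
Median ≈ 10 + ((45.5 − 36) / 22) × 5 = 12.1591

12.16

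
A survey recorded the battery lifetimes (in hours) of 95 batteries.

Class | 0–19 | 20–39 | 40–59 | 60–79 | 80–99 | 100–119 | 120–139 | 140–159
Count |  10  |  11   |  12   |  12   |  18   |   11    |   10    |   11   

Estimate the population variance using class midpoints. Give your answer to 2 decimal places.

Midpoints: 9.5, 29.5, 49.5, 69.5, 89.5, 109.5, 129.5, 149.5
n = 95, Σfm = 7602.5, mean = 80.0263
Σfm² = 787473.75
Σf(m − x̄)² = Σfm² − (Σfm)²/n = 787473.75 − 7602.5²/95 = 179073.6842
Population variance = 179073.6842 / 95 = 1884.9861

1884.99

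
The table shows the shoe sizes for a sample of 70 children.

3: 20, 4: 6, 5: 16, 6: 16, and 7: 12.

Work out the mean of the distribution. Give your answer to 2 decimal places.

4.91

Values: 3, 4, 5, 6, 7
Σfx = 20×3 + 6×4 + 16×5 + 16×6 + 12×7 = 344
n = Σf = 70
Mean = 344 / 70 = 4.9143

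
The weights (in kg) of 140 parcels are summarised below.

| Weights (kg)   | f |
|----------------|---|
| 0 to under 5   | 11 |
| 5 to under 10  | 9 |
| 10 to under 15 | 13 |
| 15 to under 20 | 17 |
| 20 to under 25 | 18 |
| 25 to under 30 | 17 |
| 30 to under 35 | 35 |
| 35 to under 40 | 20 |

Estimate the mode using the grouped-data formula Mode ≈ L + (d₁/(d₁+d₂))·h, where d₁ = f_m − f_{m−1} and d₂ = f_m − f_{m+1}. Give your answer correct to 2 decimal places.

32.73

Modal class: 30 to under 35 (highest frequency 35).
d₁ = 35 − 17 = 18, d₂ = 35 − 20 = 15
Mode ≈ 30 + (18/(18+15)) × 5 = 30 + 2.7273 = 32.7273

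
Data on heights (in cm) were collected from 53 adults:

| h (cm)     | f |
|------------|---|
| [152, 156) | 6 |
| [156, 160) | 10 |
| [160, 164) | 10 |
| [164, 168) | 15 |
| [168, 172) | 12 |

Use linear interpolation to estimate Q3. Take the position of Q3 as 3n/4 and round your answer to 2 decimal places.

Cumulative frequencies: 6, 16, 26, 41, 53
n = 53; position = 3n/4 = 39.75.
This falls in the class [164, 168): L = 164, F = 26, f = 15, h = 4.
Upper quartile ≈ 164 + ((39.75 − 26) / 15) × 4 = 167.6667

167.67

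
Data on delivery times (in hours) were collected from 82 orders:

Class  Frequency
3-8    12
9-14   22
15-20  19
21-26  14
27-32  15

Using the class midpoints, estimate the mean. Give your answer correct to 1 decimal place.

Midpoints: 5.5, 11.5, 17.5, 23.5, 29.5
Σfm = 12×5.5 + 22×11.5 + 19×17.5 + 14×23.5 + 15×29.5 = 1423
n = Σf = 82
Mean = 1423 / 82 = 17.3537

17.4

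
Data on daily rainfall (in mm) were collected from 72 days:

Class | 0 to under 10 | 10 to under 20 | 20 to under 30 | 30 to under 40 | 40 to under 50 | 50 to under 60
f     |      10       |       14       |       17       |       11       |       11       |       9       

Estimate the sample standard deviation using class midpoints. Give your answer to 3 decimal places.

Midpoints: 5, 15, 25, 35, 45, 55
n = 72, Σfm = 2060, mean = 28.6111
Σfm² = 77000
Σf(m − x̄)² = Σfm² − (Σfm)²/n = 77000 − 2060²/72 = 18061.1111
Sample variance = 18061.1111 / 71 = 254.3818
Standard deviation = √254.3818 = 15.9494

15.949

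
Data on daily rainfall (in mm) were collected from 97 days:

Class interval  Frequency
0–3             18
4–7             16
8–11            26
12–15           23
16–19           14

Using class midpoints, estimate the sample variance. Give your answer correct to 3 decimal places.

Midpoints: 1.5, 5.5, 9.5, 13.5, 17.5
n = 97, Σfm = 917.5, mean = 9.4588
Σfm² = 11350.25
Σf(m − x̄)² = Σfm² − (Σfm)²/n = 11350.25 − 917.5²/97 = 2671.8351
Sample variance = 2671.8351 / 96 = 27.8316

27.832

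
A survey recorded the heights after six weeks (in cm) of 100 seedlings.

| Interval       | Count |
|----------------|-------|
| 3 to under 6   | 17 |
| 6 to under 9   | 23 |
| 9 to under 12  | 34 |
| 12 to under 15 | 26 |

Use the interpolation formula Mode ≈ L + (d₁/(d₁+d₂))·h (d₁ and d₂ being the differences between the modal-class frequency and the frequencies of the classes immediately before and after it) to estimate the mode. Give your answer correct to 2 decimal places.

Modal class: 9 to under 12 (highest frequency 34).
d₁ = 34 − 23 = 11, d₂ = 34 − 26 = 8
Mode ≈ 9 + (11/(11+8)) × 3 = 9 + 1.7368 = 10.7368

10.74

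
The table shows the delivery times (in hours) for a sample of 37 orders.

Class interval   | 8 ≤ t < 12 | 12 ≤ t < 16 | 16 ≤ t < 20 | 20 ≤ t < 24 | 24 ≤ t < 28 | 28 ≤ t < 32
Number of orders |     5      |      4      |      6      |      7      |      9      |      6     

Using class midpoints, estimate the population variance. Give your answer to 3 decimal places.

42.495

Midpoints: 10, 14, 18, 22, 26, 30
n = 37, Σfm = 782, mean = 21.1351
Σfm² = 18100
Σf(m − x̄)² = Σfm² − (Σfm)²/n = 18100 − 782²/37 = 1572.3243
Population variance = 1572.3243 / 37 = 42.4953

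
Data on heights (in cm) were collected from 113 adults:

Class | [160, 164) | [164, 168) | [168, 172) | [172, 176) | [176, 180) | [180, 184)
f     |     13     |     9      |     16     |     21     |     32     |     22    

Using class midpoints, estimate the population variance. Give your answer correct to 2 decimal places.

Midpoints: 162, 166, 170, 174, 178, 182
n = 113, Σfm = 19674, mean = 174.1062
Σfm² = 3429988
Σf(m − x̄)² = Σfm² − (Σfm)²/n = 3429988 − 19674²/113 = 4622.7257
Population variance = 4622.7257 / 113 = 40.9091

40.91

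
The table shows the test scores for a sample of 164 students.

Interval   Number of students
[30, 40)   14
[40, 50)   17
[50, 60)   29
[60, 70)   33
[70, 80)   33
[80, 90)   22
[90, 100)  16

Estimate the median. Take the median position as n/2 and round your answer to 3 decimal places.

66.667

Cumulative frequencies: 14, 31, 60, 93, 126, 148, 164
n = 164; position = n/2 = 82.
This falls in the class [60, 70): L = 60, F = 60, f = 33, h = 10.
Median ≈ 60 + ((82 − 60) / 33) × 10 = 66.6667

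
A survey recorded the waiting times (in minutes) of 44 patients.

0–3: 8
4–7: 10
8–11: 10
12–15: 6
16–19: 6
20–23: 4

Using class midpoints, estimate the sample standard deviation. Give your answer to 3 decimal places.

Midpoints: 1.5, 5.5, 9.5, 13.5, 17.5, 21.5
n = 44, Σfm = 434, mean = 9.8636
Σfm² = 6003
Σf(m − x̄)² = Σfm² − (Σfm)²/n = 6003 − 434²/44 = 1722.1818
Sample variance = 1722.1818 / 43 = 40.0507
Standard deviation = √40.0507 = 6.3286

6.329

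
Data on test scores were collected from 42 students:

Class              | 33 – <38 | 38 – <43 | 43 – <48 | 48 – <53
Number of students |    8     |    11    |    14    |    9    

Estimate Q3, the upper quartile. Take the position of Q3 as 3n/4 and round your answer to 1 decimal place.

Cumulative frequencies: 8, 19, 33, 42
n = 42; position = 3n/4 = 31.5.
This falls in the class 43 – <48: L = 43, F = 19, f = 14, h = 5.
Upper quartile ≈ 43 + ((31.5 − 19) / 14) × 5 = 47.4643

47.5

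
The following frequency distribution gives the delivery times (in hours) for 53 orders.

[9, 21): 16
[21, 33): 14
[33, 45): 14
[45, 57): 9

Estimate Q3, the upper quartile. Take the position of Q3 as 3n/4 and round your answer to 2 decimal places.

Cumulative frequencies: 16, 30, 44, 53
n = 53; position = 3n/4 = 39.75.
This falls in the class [33, 45): L = 33, F = 30, f = 14, h = 12.
Upper quartile ≈ 33 + ((39.75 − 30) / 14) × 12 = 41.3571

41.36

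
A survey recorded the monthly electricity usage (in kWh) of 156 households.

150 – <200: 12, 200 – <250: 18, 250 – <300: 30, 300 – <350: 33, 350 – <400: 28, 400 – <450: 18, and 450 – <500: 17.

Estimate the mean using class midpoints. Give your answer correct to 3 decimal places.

Midpoints: 175, 225, 275, 325, 375, 425, 475
Σfm = 12×175 + 18×225 + 30×275 + 33×325 + 28×375 + 18×425 + 17×475 = 51350
n = Σf = 156
Mean = 51350 / 156 = 329.1667

329.167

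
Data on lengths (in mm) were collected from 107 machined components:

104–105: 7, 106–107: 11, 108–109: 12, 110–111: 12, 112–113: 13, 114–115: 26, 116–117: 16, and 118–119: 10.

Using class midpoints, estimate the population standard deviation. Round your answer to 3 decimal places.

Midpoints: 104.5, 106.5, 108.5, 110.5, 112.5, 114.5, 116.5, 118.5
n = 107, Σfm = 12019.5, mean = 112.3318
Σfm² = 1351972.75
Σf(m − x̄)² = Σfm² − (Σfm)²/n = 1351972.75 − 12019.5²/107 = 1800.9720
Population variance = 1800.9720 / 107 = 16.8315
Standard deviation = √16.8315 = 4.1026

4.103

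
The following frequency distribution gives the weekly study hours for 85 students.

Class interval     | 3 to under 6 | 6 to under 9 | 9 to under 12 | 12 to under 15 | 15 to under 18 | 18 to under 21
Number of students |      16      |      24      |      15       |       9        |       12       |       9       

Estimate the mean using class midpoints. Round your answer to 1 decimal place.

10.6

Midpoints: 4.5, 7.5, 10.5, 13.5, 16.5, 19.5
Σfm = 16×4.5 + 24×7.5 + 15×10.5 + 9×13.5 + 12×16.5 + 9×19.5 = 904.5
n = Σf = 85
Mean = 904.5 / 85 = 10.6412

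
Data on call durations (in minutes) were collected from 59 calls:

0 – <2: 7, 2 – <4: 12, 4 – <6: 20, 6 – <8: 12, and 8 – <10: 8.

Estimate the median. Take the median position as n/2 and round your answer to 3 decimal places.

5.050

Cumulative frequencies: 7, 19, 39, 51, 59
n = 59; position = n/2 = 29.5.
This falls in the class 4 – <6: L = 4, F = 19, f = 20, h = 2.
Median ≈ 4 + ((29.5 − 19) / 20) × 2 = 5.0500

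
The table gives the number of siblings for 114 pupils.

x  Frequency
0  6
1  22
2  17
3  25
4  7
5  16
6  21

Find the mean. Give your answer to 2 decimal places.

3.20

Values: 0, 1, 2, 3, 4, 5, 6
Σfx = 6×0 + 22×1 + 17×2 + 25×3 + 7×4 + 16×5 + 21×6 = 365
n = Σf = 114
Mean = 365 / 114 = 3.2018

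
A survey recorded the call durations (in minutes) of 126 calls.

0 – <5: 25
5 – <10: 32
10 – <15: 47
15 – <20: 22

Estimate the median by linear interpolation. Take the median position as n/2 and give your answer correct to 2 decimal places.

Cumulative frequencies: 25, 57, 104, 126
n = 126; position = n/2 = 63.
This falls in the class 10 – <15: L = 10, F = 57, f = 47, h = 5.
Median ≈ 10 + ((63 − 57) / 47) × 5 = 10.6383

10.64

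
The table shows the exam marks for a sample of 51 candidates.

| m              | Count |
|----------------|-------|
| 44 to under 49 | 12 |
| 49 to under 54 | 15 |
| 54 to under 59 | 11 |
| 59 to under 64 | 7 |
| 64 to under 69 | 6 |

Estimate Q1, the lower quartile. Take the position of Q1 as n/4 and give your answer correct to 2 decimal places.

Cumulative frequencies: 12, 27, 38, 45, 51
n = 51; position = n/4 = 12.75.
This falls in the class 49 to under 54: L = 49, F = 12, f = 15, h = 5.
Lower quartile ≈ 49 + ((12.75 − 12) / 15) × 5 = 49.2500

49.25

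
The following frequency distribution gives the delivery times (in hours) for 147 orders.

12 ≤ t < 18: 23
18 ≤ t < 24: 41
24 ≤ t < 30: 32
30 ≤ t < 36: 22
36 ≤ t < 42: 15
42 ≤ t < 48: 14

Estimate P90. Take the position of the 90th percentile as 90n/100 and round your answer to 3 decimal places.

41.720

Cumulative frequencies: 23, 64, 96, 118, 133, 147
n = 147; position = 90n/100 = 132.3.
This falls in the class 36 ≤ t < 42: L = 36, F = 118, f = 15, h = 6.
90th percentile ≈ 36 + ((132.3 − 118) / 15) × 6 = 41.7200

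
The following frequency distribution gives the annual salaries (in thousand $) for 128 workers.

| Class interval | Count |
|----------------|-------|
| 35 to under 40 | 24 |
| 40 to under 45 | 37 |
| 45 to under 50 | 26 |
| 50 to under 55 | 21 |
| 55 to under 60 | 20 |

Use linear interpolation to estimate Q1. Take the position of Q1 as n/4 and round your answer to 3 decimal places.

Cumulative frequencies: 24, 61, 87, 108, 128
n = 128; position = n/4 = 32.
This falls in the class 40 to under 45: L = 40, F = 24, f = 37, h = 5.
Lower quartile ≈ 40 + ((32 − 24) / 37) × 5 = 41.0811

41.081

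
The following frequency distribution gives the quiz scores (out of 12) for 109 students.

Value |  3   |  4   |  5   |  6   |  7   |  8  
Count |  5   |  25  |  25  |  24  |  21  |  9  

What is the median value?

5

Cumulative frequencies: 5, 30, 55, 79, 100, 109
n = 109, so the median is the value in position (n+1)/2 = 55.
Position 55 falls at value 5.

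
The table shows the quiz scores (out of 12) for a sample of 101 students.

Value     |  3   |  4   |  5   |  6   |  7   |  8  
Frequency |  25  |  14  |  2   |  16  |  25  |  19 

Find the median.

Cumulative frequencies: 25, 39, 41, 57, 82, 101
n = 101, so the median is the value in position (n+1)/2 = 51.
Position 51 falls at value 6.

6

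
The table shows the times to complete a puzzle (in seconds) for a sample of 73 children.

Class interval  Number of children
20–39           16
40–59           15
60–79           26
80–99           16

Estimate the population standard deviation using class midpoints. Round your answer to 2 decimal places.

Midpoints: 29.5, 49.5, 69.5, 89.5
n = 73, Σfm = 4453.5, mean = 61.0068
Σfm² = 304428.25
Σf(m − x̄)² = Σfm² − (Σfm)²/n = 304428.25 − 4453.5²/73 = 32734.2466
Population variance = 32734.2466 / 73 = 448.4143
Standard deviation = √448.4143 = 21.1758

21.18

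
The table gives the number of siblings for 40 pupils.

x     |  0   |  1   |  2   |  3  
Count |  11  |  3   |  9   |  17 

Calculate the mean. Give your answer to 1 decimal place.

Values: 0, 1, 2, 3
Σfx = 11×0 + 3×1 + 9×2 + 17×3 = 72
n = Σf = 40
Mean = 72 / 40 = 1.8000

1.8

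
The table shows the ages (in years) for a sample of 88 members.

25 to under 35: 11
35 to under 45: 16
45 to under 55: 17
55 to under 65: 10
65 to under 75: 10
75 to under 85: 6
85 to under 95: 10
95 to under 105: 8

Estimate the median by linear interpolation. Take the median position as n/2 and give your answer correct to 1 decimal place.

55.0

Cumulative frequencies: 11, 27, 44, 54, 64, 70, 80, 88
n = 88; position = n/2 = 44.
This falls in the class 45 to under 55: L = 45, F = 27, f = 17, h = 10.
Median ≈ 45 + ((44 − 27) / 17) × 10 = 55.0000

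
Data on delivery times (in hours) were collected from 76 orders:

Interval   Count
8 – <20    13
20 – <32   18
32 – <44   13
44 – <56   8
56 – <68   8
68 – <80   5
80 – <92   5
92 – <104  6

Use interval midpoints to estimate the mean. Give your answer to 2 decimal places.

45.11

Midpoints: 14, 26, 38, 50, 62, 74, 86, 98
Σfm = 13×14 + 18×26 + 13×38 + 8×50 + 8×62 + 5×74 + 5×86 + 6×98 = 3428
n = Σf = 76
Mean = 3428 / 76 = 45.1053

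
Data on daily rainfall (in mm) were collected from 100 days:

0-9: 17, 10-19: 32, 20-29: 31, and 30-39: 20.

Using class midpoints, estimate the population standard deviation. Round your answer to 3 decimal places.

Midpoints: 4.5, 14.5, 24.5, 34.5
n = 100, Σfm = 1990, mean = 19.9000
Σfm² = 49485
Σf(m − x̄)² = Σfm² − (Σfm)²/n = 49485 − 1990²/100 = 9884.0000
Population variance = 9884.0000 / 100 = 98.8400
Standard deviation = √98.8400 = 9.9418

9.942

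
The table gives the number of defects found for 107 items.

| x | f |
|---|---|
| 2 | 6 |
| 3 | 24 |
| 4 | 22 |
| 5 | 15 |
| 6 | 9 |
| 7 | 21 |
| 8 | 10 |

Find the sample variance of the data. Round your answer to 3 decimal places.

Values: 2, 3, 4, 5, 6, 7, 8
n = 107, Σfx = 528, mean = 4.9346
Σfx² = 2960
Σf(x − x̄)² = Σfx² − (Σfx)²/n = 2960 − 528²/107 = 354.5421
Sample variance = 354.5421 / 106 = 3.3447

3.345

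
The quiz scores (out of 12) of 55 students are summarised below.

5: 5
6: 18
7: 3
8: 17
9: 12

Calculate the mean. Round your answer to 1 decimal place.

Values: 5, 6, 7, 8, 9
Σfx = 5×5 + 18×6 + 3×7 + 17×8 + 12×9 = 398
n = Σf = 55
Mean = 398 / 55 = 7.2364

7.2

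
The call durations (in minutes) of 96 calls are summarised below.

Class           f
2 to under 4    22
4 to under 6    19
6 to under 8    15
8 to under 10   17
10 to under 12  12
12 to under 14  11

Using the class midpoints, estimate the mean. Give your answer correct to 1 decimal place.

7.2

Midpoints: 3, 5, 7, 9, 11, 13
Σfm = 22×3 + 19×5 + 15×7 + 17×9 + 12×11 + 11×13 = 694
n = Σf = 96
Mean = 694 / 96 = 7.2292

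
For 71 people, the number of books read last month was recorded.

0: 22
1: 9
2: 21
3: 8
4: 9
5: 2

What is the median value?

Cumulative frequencies: 22, 31, 52, 60, 69, 71
n = 71, so the median is the value in position (n+1)/2 = 36.
Position 36 falls at value 2.

2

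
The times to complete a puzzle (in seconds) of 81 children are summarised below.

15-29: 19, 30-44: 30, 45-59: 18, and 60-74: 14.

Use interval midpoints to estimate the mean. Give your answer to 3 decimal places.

Midpoints: 22, 37, 52, 67
Σfm = 19×22 + 30×37 + 18×52 + 14×67 = 3402
n = Σf = 81
Mean = 3402 / 81 = 42.0000

42.000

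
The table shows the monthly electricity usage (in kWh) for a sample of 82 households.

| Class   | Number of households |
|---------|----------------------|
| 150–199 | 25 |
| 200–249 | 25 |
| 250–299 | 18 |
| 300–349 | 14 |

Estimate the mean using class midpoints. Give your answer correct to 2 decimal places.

237.30

Midpoints: 174.5, 224.5, 274.5, 324.5
Σfm = 25×174.5 + 25×224.5 + 18×274.5 + 14×324.5 = 19459
n = Σf = 82
Mean = 19459 / 82 = 237.3049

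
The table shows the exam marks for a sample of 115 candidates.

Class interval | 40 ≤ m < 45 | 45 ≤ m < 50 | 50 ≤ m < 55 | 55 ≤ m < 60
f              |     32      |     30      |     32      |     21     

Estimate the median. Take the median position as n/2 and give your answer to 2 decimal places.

49.25

Cumulative frequencies: 32, 62, 94, 115
n = 115; position = n/2 = 57.5.
This falls in the class 45 ≤ m < 50: L = 45, F = 32, f = 30, h = 5.
Median ≈ 45 + ((57.5 − 32) / 30) × 5 = 49.2500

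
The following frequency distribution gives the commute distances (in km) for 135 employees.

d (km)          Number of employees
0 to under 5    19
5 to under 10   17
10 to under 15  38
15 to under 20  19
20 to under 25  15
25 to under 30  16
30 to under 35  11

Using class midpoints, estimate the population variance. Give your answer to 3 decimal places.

80.966

Midpoints: 2.5, 7.5, 12.5, 17.5, 22.5, 27.5, 32.5
n = 135, Σfm = 2117.5, mean = 15.6852
Σfm² = 44143.75
Σf(m − x̄)² = Σfm² − (Σfm)²/n = 44143.75 − 2117.5²/135 = 10930.3704
Population variance = 10930.3704 / 135 = 80.9657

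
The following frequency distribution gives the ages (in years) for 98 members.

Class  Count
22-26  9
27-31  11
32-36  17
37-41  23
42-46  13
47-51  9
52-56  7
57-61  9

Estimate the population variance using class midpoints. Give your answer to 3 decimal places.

Midpoints: 24, 29, 34, 39, 44, 49, 54, 59
n = 98, Σfm = 3932, mean = 40.1224
Σfm² = 167588
Σf(m − x̄)² = Σfm² − (Σfm)²/n = 167588 − 3932²/98 = 9826.5306
Population variance = 9826.5306 / 98 = 100.2707

100.271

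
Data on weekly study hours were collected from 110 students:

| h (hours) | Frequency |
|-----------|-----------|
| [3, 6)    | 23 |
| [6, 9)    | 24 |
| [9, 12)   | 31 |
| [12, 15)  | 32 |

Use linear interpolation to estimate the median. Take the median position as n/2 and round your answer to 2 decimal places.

9.77

Cumulative frequencies: 23, 47, 78, 110
n = 110; position = n/2 = 55.
This falls in the class [9, 12): L = 9, F = 47, f = 31, h = 3.
Median ≈ 9 + ((55 − 47) / 31) × 3 = 9.7742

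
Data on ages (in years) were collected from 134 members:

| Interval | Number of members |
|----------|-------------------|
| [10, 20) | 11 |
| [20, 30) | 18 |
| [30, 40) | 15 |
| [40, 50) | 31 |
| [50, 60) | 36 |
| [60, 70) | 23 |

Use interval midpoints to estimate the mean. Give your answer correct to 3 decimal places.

Midpoints: 15, 25, 35, 45, 55, 65
Σfm = 11×15 + 18×25 + 15×35 + 31×45 + 36×55 + 23×65 = 6010
n = Σf = 134
Mean = 6010 / 134 = 44.8507

44.851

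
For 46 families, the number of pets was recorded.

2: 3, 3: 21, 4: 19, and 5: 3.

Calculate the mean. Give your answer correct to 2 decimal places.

3.48

Values: 2, 3, 4, 5
Σfx = 3×2 + 21×3 + 19×4 + 3×5 = 160
n = Σf = 46
Mean = 160 / 46 = 3.4783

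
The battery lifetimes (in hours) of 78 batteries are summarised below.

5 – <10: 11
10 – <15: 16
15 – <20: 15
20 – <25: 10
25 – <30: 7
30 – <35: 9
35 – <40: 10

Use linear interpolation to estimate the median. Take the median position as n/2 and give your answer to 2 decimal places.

19.00

Cumulative frequencies: 11, 27, 42, 52, 59, 68, 78
n = 78; position = n/2 = 39.
This falls in the class 15 – <20: L = 15, F = 27, f = 15, h = 5.
Median ≈ 15 + ((39 − 27) / 15) × 5 = 19.0000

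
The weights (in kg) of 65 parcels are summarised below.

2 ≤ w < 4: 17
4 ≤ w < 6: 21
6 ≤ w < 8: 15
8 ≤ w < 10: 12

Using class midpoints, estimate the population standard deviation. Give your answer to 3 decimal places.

Midpoints: 3, 5, 7, 9
n = 65, Σfm = 369, mean = 5.6769
Σfm² = 2385
Σf(m − x̄)² = Σfm² − (Σfm)²/n = 2385 − 369²/65 = 290.2154
Population variance = 290.2154 / 65 = 4.4649
Standard deviation = √4.4649 = 2.1130

2.113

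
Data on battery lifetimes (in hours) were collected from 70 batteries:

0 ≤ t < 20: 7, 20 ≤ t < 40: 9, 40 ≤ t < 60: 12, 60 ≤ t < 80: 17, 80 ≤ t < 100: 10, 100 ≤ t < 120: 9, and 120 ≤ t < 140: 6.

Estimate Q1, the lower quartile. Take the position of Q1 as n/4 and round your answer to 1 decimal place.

42.5

Cumulative frequencies: 7, 16, 28, 45, 55, 64, 70
n = 70; position = n/4 = 17.5.
This falls in the class 40 ≤ t < 60: L = 40, F = 16, f = 12, h = 20.
Lower quartile ≈ 40 + ((17.5 − 16) / 12) × 20 = 42.5000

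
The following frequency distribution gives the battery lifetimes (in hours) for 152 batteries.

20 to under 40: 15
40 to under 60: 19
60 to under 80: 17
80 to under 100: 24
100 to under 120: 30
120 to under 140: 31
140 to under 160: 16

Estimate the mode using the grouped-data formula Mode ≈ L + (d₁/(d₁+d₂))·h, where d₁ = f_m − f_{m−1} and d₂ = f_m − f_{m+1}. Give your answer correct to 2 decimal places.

Modal class: 120 to under 140 (highest frequency 31).
d₁ = 31 − 30 = 1, d₂ = 31 − 16 = 15
Mode ≈ 120 + (1/(1+15)) × 20 = 120 + 1.2500 = 121.2500

121.25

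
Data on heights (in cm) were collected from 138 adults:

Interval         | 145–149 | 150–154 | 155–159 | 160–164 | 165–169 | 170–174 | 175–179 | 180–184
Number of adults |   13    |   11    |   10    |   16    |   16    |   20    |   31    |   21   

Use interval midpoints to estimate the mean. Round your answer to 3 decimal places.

167.870

Midpoints: 147, 152, 157, 162, 167, 172, 177, 182
Σfm = 13×147 + 11×152 + 10×157 + 16×162 + 16×167 + 20×172 + 31×177 + 21×182 = 23166
n = Σf = 138
Mean = 23166 / 138 = 167.8696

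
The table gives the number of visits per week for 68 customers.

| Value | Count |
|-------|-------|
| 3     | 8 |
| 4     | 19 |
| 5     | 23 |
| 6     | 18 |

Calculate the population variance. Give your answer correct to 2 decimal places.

0.95

Values: 3, 4, 5, 6
n = 68, Σfx = 323, mean = 4.7500
Σfx² = 1599
Σf(x − x̄)² = Σfx² − (Σfx)²/n = 1599 − 323²/68 = 64.7500
Population variance = 64.7500 / 68 = 0.9522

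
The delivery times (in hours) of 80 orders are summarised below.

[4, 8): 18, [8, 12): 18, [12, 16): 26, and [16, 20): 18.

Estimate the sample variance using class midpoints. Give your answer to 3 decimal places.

18.592

Midpoints: 6, 10, 14, 18
n = 80, Σfm = 976, mean = 12.2000
Σfm² = 13376
Σf(m − x̄)² = Σfm² − (Σfm)²/n = 13376 − 976²/80 = 1468.8000
Sample variance = 1468.8000 / 79 = 18.5924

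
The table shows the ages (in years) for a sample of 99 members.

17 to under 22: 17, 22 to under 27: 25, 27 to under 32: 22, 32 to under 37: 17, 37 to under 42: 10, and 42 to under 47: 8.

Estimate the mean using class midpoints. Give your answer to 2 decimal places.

Midpoints: 19.5, 24.5, 29.5, 34.5, 39.5, 44.5
Σfm = 17×19.5 + 25×24.5 + 22×29.5 + 17×34.5 + 10×39.5 + 8×44.5 = 2930.5
n = Σf = 99
Mean = 2930.5 / 99 = 29.6010

29.60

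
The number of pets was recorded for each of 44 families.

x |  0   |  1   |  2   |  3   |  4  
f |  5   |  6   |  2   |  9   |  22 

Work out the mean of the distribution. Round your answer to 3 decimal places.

2.841

Values: 0, 1, 2, 3, 4
Σfx = 5×0 + 6×1 + 2×2 + 9×3 + 22×4 = 125
n = Σf = 44
Mean = 125 / 44 = 2.8409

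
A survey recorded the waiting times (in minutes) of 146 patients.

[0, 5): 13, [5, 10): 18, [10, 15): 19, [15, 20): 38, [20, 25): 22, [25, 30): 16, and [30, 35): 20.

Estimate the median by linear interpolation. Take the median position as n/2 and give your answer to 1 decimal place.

18.0

Cumulative frequencies: 13, 31, 50, 88, 110, 126, 146
n = 146; position = n/2 = 73.
This falls in the class [15, 20): L = 15, F = 50, f = 38, h = 5.
Median ≈ 15 + ((73 − 50) / 38) × 5 = 18.0263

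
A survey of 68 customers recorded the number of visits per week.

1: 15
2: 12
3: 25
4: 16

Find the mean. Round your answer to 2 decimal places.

2.62

Values: 1, 2, 3, 4
Σfx = 15×1 + 12×2 + 25×3 + 16×4 = 178
n = Σf = 68
Mean = 178 / 68 = 2.6176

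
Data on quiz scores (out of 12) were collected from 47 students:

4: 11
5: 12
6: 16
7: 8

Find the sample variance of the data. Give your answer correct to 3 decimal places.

Values: 4, 5, 6, 7
n = 47, Σfx = 256, mean = 5.4468
Σfx² = 1444
Σf(x − x̄)² = Σfx² − (Σfx)²/n = 1444 − 256²/47 = 49.6170
Sample variance = 49.6170 / 46 = 1.0786

1.079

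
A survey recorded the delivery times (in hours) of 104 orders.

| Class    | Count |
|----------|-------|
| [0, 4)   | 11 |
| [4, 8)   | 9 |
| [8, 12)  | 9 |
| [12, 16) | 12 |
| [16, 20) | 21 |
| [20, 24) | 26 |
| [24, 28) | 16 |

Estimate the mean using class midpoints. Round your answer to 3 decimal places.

Midpoints: 2, 6, 10, 14, 18, 22, 26
Σfm = 11×2 + 9×6 + 9×10 + 12×14 + 21×18 + 26×22 + 16×26 = 1700
n = Σf = 104
Mean = 1700 / 104 = 16.3462

16.346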